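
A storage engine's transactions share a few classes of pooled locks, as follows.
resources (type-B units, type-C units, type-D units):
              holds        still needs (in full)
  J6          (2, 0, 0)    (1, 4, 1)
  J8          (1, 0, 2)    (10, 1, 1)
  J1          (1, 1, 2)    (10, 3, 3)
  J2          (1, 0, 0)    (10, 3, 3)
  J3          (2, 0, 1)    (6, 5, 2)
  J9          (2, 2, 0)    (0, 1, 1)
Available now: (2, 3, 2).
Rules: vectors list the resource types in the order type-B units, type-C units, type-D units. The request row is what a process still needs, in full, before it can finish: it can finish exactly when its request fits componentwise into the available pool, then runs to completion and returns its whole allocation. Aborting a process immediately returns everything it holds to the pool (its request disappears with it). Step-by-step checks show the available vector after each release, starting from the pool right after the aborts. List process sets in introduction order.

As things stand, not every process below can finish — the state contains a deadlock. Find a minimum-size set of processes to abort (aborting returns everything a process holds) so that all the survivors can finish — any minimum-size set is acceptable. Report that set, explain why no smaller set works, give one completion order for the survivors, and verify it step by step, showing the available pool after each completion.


Abort J8 and J1.
Key observation: before aborting J8 and J1, J2 was permanently blocked — no order could ever run it; afterwards it completes at step 4.
Minimality, checking each single-abort alternative: J6 alone leaves J8 blocked (short on type-B units); J8 alone leaves J1 blocked (short on type-B units); J1 alone leaves J8 blocked (short on type-B units); J2 alone leaves J8 blocked (short on type-B units); J3 alone leaves J8 blocked (short on type-B units); J9 alone leaves J8 blocked (short on type-B units).
One survivor order: J9, J3, J6, J2. Check, step by step (post-abort pool first):
  pool = (4, 4, 6)
  J9 needs (0, 1, 1) <= (4, 4, 6) -> finishes; pool += (2, 2, 0) = (6, 6, 6)
  J3 needs (6, 5, 2) <= (6, 6, 6) -> finishes; pool += (2, 0, 1) = (8, 6, 7)
  J6 needs (1, 4, 1) <= (8, 6, 7) -> finishes; pool += (2, 0, 0) = (10, 6, 7)
  J2 needs (10, 3, 3) <= (10, 6, 7) -> finishes; pool += (1, 0, 0) = (11, 6, 7)


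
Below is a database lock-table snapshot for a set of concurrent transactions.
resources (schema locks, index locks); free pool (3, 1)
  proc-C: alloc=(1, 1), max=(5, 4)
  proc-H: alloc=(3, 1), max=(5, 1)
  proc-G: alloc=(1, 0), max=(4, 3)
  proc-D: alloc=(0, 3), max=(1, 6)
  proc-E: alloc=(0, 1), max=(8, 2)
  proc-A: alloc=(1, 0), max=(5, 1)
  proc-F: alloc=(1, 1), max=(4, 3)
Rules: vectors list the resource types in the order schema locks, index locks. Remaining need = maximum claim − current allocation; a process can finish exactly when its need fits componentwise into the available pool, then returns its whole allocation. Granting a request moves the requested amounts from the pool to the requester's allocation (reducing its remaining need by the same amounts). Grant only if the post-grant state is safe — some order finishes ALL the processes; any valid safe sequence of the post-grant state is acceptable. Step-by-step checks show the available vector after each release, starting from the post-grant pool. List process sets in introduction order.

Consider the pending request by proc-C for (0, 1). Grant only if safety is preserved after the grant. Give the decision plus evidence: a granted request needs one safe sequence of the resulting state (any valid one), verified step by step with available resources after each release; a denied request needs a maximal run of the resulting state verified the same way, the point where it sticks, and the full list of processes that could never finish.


DENY: after the grant no complete ordering would exist.
Key observation: after proc-H, proc-A the pool peaks at (7, 1), and each blocked process is short somewhere: proc-C on index locks; proc-G on index locks; proc-D on index locks; proc-E on schema locks; proc-F on index locks.
After a pretend grant, a maximal execution: proc-H, proc-A — then nothing else fits. Step-by-step check:
  pool = (3, 0)
  proc-H needs (2, 0) <= (3, 0) -> finishes; pool += (3, 1) = (6, 1)
  proc-A needs (4, 1) <= (6, 1) -> finishes; pool += (1, 0) = (7, 1)
  proc-C still needs (4, 2) but only (7, 1) is free — short on index locks
  proc-G still needs (3, 3) but only (7, 1) is free — short on index locks
  proc-D still needs (1, 3) but only (7, 1) is free — short on index locks
  proc-E still needs (8, 1) but only (7, 1) is free — short on schema locks
  proc-F still needs (3, 2) but only (7, 1) is free — short on index locks
Processes that could never finish after the grant: proc-C, proc-G, proc-D, proc-E and proc-F.


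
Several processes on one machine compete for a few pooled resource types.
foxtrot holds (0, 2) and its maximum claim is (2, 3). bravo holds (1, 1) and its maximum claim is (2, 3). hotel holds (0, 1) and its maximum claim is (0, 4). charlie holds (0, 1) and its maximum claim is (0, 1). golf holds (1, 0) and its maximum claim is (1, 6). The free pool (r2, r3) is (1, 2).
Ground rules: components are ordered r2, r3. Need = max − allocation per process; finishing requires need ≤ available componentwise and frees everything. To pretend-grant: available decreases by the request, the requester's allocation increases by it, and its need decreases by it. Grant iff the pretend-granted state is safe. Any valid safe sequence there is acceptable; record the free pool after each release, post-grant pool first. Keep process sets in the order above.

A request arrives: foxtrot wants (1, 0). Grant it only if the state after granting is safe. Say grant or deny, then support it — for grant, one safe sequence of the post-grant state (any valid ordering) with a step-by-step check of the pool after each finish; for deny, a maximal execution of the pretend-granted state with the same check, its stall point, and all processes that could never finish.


DENY. Granting would leave the state unsafe.
Key observation: after charlie, hotel the pool peaks at (0, 4), and each blocked process is short somewhere: foxtrot on r2; bravo on r2; golf on r3.
Pretend the grant happened; the run charlie, hotel goes as far as possible. Verifying each step:
  pool = (0, 2)
  run charlie (needs (0, 0), free (0, 2)); after release of (0, 1) the pool is (0, 3)
  run hotel (needs (0, 3), free (0, 3)); after release of (0, 1) the pool is (0, 4)
  foxtrot still needs (1, 1) but only (0, 4) is free — short on r2
  bravo still needs (1, 2) but only (0, 4) is free — short on r2
  golf still needs (0, 6) but only (0, 4) is free — short on r3
Post-grant, the permanently blocked set is foxtrot, bravo and golf.


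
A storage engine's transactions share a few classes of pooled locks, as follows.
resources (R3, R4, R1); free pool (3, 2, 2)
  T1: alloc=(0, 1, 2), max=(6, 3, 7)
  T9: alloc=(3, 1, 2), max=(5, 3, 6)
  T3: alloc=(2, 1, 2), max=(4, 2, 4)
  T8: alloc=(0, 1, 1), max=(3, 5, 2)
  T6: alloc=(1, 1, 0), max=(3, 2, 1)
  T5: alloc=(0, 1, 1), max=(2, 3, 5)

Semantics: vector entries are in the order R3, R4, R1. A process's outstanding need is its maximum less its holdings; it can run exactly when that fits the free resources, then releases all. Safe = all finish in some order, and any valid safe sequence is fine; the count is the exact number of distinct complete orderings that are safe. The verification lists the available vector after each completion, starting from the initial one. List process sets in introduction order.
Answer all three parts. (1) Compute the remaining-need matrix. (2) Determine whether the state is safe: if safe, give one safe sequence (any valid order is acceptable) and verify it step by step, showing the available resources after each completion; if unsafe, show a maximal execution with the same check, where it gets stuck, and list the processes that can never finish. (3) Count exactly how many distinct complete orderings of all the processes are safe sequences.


(1) Outstanding need per process (order R3, R4, R1):
  T1: (6, 2, 5)
  T9: (2, 2, 4)
  T3: (2, 1, 2)
  T8: (3, 4, 1)
  T6: (2, 1, 1)
  T5: (2, 2, 4)
(2) SAFE. One safe sequence: T3, T9, T6, T1, T5, T8.
Key observation: T3 is the earliest step where a requested resource binds exactly: need (2, 1, 2), pool (3, 2, 2) at its turn.
Step-by-step check:
  pool = (3, 2, 2)
  T3 needs (2, 1, 2) <= (3, 2, 2) -> finishes; pool += (2, 1, 2) = (5, 3, 4)
  T9 needs (2, 2, 4) <= (5, 3, 4) -> finishes; pool += (3, 1, 2) = (8, 4, 6)
  T6 needs (2, 1, 1) <= (8, 4, 6) -> finishes; pool += (1, 1, 0) = (9, 5, 6)
  T1 needs (6, 2, 5) <= (9, 5, 6) -> finishes; pool += (0, 1, 2) = (9, 6, 8)
  T5 needs (2, 2, 4) <= (9, 6, 8) -> finishes; pool += (0, 1, 1) = (9, 7, 9)
  T8 needs (3, 4, 1) <= (9, 7, 9) -> finishes; pool += (0, 1, 1) = (9, 8, 10)
(3) The exact count: 76 of the possible complete orderings are safe sequences.


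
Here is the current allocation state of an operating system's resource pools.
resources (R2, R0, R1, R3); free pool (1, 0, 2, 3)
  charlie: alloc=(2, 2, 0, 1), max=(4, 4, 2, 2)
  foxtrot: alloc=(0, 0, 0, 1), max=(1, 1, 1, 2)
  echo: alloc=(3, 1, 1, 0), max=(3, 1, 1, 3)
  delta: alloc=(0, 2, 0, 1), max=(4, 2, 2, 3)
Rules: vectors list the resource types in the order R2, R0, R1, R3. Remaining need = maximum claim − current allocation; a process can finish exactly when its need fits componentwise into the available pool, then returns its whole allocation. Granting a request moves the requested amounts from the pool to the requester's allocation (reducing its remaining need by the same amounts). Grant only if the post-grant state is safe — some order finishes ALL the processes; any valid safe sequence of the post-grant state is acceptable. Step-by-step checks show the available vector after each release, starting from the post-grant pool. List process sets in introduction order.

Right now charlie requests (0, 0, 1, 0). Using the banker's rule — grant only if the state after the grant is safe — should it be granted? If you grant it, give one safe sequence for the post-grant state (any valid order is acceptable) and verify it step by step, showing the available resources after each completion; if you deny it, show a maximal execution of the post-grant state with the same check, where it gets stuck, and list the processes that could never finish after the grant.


GRANT. The post-grant state is safe; one safe sequence: echo, delta, charlie, foxtrot.
Key observation: post-grant, (1, 0, 1, 3) remains, and an order beginning with echo completes everyone.
Verifying the post-grant state step by step:
  pool = (1, 0, 1, 3)
  echo needs (0, 0, 0, 3) <= (1, 0, 1, 3) -> finishes; pool += (3, 1, 1, 0) = (4, 1, 2, 3)
  delta needs (4, 0, 2, 2) <= (4, 1, 2, 3) -> finishes; pool += (0, 2, 0, 1) = (4, 3, 2, 4)
  charlie needs (2, 2, 1, 1) <= (4, 3, 2, 4) -> finishes; pool += (2, 2, 1, 1) = (6, 5, 3, 5)
  foxtrot needs (1, 1, 1, 1) <= (6, 5, 3, 5) -> finishes; pool += (0, 0, 0, 1) = (6, 5, 3, 6)


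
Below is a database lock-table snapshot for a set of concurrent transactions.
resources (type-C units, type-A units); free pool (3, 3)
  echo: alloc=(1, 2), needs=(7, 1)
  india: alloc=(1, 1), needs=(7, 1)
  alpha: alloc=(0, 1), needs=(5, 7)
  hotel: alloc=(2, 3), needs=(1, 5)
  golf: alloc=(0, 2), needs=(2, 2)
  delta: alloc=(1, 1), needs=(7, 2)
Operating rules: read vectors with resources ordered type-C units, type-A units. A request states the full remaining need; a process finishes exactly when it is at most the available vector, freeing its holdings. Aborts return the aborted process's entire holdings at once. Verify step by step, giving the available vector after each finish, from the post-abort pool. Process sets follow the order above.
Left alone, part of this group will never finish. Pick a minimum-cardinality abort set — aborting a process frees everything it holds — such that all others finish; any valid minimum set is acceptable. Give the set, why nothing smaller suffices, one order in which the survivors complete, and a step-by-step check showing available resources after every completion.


Minimum abort set: echo and india.
Key observation: delta could never have finished before the abort; with (2, 3) returned by echo and india, it fits at step 4.
Why nothing smaller works — every single abort fails: echo alone leaves india blocked (short on type-C units); india alone leaves echo blocked (short on type-C units); alpha alone leaves echo blocked (short on type-C units); hotel alone leaves echo blocked (short on type-C units); golf alone leaves echo blocked (short on type-C units); delta alone leaves echo blocked (short on type-C units).
The survivors complete as golf, alpha, hotel, delta. Walking it through (starting from the post-abort pool):
  pool = (5, 6)
  golf: need (2, 2) fits (5, 6); releases (0, 2), pool now (5, 8)
  alpha: need (5, 7) fits (5, 8); releases (0, 1), pool now (5, 9)
  hotel: need (1, 5) fits (5, 9); releases (2, 3), pool now (7, 12)
  delta: need (7, 2) fits (7, 12); releases (1, 1), pool now (8, 13)


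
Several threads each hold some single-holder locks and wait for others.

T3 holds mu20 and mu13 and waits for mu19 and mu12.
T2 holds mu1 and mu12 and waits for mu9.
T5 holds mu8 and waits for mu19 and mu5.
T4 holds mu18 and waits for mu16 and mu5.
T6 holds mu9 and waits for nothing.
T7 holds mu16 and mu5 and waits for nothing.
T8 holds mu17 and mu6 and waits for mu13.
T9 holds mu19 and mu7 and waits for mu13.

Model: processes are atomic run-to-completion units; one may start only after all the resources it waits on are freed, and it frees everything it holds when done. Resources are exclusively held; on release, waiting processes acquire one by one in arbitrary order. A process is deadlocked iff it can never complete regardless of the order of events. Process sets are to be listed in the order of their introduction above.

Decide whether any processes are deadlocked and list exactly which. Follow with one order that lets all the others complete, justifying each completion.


Deadlocked set: T3, T5, T8 and T9.
Key observation: the waits loop around T3 -> T9 -> T3 with no way out; T5 and T8 wait into the deadlock from upstream.
A valid finishing order for the others: T6, T2, T7, T4.
Check, step by step:
  T6 waits on nothing -> runs at once and releases mu9
  run T2 (all its waits — mu9 — are resolved); releases mu1 and mu12
  T7 waits on nothing -> runs at once and releases mu16 and mu5
  run T4 (all its waits — mu16 and mu5 — are resolved); releases mu18


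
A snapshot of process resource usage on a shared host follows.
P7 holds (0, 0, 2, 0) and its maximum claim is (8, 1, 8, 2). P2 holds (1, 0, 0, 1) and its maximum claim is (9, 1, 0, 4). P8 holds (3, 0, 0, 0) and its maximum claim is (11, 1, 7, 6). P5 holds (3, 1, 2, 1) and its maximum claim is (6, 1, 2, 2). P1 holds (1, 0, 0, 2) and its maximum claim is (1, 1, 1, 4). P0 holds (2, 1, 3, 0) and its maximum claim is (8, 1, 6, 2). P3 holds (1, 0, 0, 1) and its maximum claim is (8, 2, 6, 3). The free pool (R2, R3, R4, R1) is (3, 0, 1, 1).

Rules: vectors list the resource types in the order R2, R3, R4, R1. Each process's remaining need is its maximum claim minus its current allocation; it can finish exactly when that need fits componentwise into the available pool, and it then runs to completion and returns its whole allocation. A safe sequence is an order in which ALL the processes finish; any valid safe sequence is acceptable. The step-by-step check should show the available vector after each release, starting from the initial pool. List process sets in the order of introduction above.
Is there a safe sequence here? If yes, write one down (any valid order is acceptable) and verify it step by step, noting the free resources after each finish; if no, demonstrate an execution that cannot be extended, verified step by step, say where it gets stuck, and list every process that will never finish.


The state is SAFE; one workable sequence: P5, P1, P0, P7, P2, P3, P8.
Key observation: at P5 the run first touches a limit — (3, 0, 0, 1) against (3, 0, 1, 1), exact on a resource it actually requests.
Check, step by step:
  pool = (3, 0, 1, 1)
  P5: need (3, 0, 0, 1) fits (3, 0, 1, 1); releases (3, 1, 2, 1), pool now (6, 1, 3, 2)
  P1: need (0, 1, 1, 2) fits (6, 1, 3, 2); releases (1, 0, 0, 2), pool now (7, 1, 3, 4)
  P0: need (6, 0, 3, 2) fits (7, 1, 3, 4); releases (2, 1, 3, 0), pool now (9, 2, 6, 4)
  P7: need (8, 1, 6, 2) fits (9, 2, 6, 4); releases (0, 0, 2, 0), pool now (9, 2, 8, 4)
  P2: need (8, 1, 0, 3) fits (9, 2, 8, 4); releases (1, 0, 0, 1), pool now (10, 2, 8, 5)
  P3: need (7, 2, 6, 2) fits (10, 2, 8, 5); releases (1, 0, 0, 1), pool now (11, 2, 8, 6)
  P8: need (8, 1, 7, 6) fits (11, 2, 8, 6); releases (3, 0, 0, 0), pool now (14, 2, 8, 6)


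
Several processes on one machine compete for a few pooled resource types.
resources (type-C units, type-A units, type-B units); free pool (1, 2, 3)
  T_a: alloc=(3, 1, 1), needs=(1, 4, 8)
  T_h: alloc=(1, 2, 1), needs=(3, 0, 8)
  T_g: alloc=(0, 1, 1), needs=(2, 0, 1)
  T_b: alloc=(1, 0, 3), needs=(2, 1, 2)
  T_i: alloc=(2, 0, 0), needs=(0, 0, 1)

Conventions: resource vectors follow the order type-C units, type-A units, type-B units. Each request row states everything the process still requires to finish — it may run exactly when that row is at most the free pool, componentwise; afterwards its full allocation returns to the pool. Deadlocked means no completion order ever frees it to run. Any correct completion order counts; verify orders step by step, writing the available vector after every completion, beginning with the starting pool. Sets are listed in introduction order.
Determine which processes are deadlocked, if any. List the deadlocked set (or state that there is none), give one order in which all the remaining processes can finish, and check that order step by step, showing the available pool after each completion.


Deadlocked: T_a and T_h.
Key observation: even finishing T_i, T_g, T_b leaves just (4, 3, 7) free — too little type-B units for any of the remaining processes.
A valid finishing order for the others: T_i, T_g, T_b. Verifying each step:
  pool = (1, 2, 3)
  T_i needs (0, 0, 1) <= (1, 2, 3) -> finishes; pool += (2, 0, 0) = (3, 2, 3)
  T_g needs (2, 0, 1) <= (3, 2, 3) -> finishes; pool += (0, 1, 1) = (3, 3, 4)
  T_b needs (2, 1, 2) <= (3, 3, 4) -> finishes; pool += (1, 0, 3) = (4, 3, 7)
None of the blocked processes ever fits:
  T_a still needs (1, 4, 8) but only (4, 3, 7) is free — short on type-A units and type-B units
  T_h still needs (3, 0, 8) but only (4, 3, 7) is free — short on type-B units


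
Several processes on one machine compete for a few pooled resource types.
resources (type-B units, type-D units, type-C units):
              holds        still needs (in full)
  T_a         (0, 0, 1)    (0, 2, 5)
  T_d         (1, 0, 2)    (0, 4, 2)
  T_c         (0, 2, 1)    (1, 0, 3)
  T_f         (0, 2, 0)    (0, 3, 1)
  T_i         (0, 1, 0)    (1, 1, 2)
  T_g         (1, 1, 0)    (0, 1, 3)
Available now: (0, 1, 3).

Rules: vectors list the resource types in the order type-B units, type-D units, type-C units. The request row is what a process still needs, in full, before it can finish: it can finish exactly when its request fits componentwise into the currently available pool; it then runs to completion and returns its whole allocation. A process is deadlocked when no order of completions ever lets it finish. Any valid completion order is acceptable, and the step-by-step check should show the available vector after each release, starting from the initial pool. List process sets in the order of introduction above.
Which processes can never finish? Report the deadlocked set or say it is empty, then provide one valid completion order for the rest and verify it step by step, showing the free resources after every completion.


No process is deadlocked.
Key observation: the pool covers T_g at once, and every later process fits after earlier releases.
A valid finishing order for the others: T_g, T_i, T_f, T_d, T_c, T_a. Check, step by step:
  pool = (0, 1, 3)
  T_g needs (0, 1, 3) <= (0, 1, 3) -> finishes; pool += (1, 1, 0) = (1, 2, 3)
  T_i needs (1, 1, 2) <= (1, 2, 3) -> finishes; pool += (0, 1, 0) = (1, 3, 3)
  T_f needs (0, 3, 1) <= (1, 3, 3) -> finishes; pool += (0, 2, 0) = (1, 5, 3)
  T_d needs (0, 4, 2) <= (1, 5, 3) -> finishes; pool += (1, 0, 2) = (2, 5, 5)
  T_c needs (1, 0, 3) <= (2, 5, 5) -> finishes; pool += (0, 2, 1) = (2, 7, 6)
  T_a needs (0, 2, 5) <= (2, 7, 6) -> finishes; pool += (0, 0, 1) = (2, 7, 7)


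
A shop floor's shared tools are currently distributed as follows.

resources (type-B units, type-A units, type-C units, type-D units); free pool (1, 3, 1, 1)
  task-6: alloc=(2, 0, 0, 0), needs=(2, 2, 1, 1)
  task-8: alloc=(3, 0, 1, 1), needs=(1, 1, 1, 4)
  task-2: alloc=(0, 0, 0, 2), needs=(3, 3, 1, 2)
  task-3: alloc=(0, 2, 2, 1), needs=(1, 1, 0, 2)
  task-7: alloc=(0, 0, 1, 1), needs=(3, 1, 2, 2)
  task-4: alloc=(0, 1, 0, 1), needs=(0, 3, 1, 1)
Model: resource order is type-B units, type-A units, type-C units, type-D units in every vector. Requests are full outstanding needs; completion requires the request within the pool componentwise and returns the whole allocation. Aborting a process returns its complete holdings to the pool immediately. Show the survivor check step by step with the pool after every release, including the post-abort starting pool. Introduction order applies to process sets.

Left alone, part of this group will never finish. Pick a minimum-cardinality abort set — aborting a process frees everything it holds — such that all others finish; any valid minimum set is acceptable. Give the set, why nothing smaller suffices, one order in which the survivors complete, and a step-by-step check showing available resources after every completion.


The answer: abort task-8.
Key observation: aborting task-8 returns (3, 0, 1, 1), and task-2 — hopeless before — runs at step 2 with the returned capacity in the pool.
No smaller set exists: with zero aborts the deadlock remains.
The survivors complete as task-4, task-2, task-3, task-7, task-6. Verifying each step (starting from the post-abort pool):
  pool = (4, 3, 2, 2)
  run task-4 (needs (0, 3, 1, 1), free (4, 3, 2, 2)); after release of (0, 1, 0, 1) the pool is (4, 4, 2, 3)
  run task-2 (needs (3, 3, 1, 2), free (4, 4, 2, 3)); after release of (0, 0, 0, 2) the pool is (4, 4, 2, 5)
  run task-3 (needs (1, 1, 0, 2), free (4, 4, 2, 5)); after release of (0, 2, 2, 1) the pool is (4, 6, 4, 6)
  run task-7 (needs (3, 1, 2, 2), free (4, 6, 4, 6)); after release of (0, 0, 1, 1) the pool is (4, 6, 5, 7)
  run task-6 (needs (2, 2, 1, 1), free (4, 6, 5, 7)); after release of (2, 0, 0, 0) the pool is (6, 6, 5, 7)


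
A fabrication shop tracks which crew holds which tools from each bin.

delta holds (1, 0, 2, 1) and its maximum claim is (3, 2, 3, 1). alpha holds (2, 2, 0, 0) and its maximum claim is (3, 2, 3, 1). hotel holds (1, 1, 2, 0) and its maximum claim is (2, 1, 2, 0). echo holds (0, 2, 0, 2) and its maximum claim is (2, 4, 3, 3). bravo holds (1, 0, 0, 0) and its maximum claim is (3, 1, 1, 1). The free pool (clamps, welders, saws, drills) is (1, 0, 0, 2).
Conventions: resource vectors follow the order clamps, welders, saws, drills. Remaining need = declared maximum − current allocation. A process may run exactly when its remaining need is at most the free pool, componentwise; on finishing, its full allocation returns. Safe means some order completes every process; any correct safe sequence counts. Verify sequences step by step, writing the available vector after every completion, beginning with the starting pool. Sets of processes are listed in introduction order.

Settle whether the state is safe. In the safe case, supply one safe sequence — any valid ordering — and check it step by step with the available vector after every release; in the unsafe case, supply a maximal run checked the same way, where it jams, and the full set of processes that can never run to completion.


The state is UNSAFE.
Key observation: after hotel, bravo the pool peaks at (3, 1, 2, 2), and each blocked process is short somewhere: delta on welders; alpha on saws; echo on welders, saws.
The run hotel, bravo cannot be extended any further. Check, step by step:
  pool = (1, 0, 0, 2)
  hotel needs (1, 0, 0, 0) <= (1, 0, 0, 2) -> finishes; pool += (1, 1, 2, 0) = (2, 1, 2, 2)
  bravo needs (2, 1, 1, 1) <= (2, 1, 2, 2) -> finishes; pool += (1, 0, 0, 0) = (3, 1, 2, 2)
  delta still needs (2, 2, 1, 0) but only (3, 1, 2, 2) is free — short on welders
  alpha still needs (1, 0, 3, 1) but only (3, 1, 2, 2) is free — short on saws
  echo still needs (2, 2, 3, 1) but only (3, 1, 2, 2) is free — short on welders and saws
Permanently blocked: delta, alpha and echo.


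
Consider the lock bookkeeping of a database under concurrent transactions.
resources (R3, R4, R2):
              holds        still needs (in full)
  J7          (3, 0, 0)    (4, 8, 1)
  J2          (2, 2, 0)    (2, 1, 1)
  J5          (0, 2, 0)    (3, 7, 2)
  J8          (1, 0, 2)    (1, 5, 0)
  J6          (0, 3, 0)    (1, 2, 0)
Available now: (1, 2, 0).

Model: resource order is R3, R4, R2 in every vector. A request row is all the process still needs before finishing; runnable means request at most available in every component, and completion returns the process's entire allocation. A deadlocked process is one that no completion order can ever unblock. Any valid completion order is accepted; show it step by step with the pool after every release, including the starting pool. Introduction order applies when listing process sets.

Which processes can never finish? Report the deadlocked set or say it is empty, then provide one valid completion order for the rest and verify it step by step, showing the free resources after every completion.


The deadlocked set is empty.
Key observation: J6 leads a chain of completions in which each release enables another process.
A valid finishing order for the others: J6, J8, J2, J5, J7. Walking it through:
  pool = (1, 2, 0)
  run J6 (needs (1, 2, 0), free (1, 2, 0)); after release of (0, 3, 0) the pool is (1, 5, 0)
  run J8 (needs (1, 5, 0), free (1, 5, 0)); after release of (1, 0, 2) the pool is (2, 5, 2)
  run J2 (needs (2, 1, 1), free (2, 5, 2)); after release of (2, 2, 0) the pool is (4, 7, 2)
  run J5 (needs (3, 7, 2), free (4, 7, 2)); after release of (0, 2, 0) the pool is (4, 9, 2)
  run J7 (needs (4, 8, 1), free (4, 9, 2)); after release of (3, 0, 0) the pool is (7, 9, 2)


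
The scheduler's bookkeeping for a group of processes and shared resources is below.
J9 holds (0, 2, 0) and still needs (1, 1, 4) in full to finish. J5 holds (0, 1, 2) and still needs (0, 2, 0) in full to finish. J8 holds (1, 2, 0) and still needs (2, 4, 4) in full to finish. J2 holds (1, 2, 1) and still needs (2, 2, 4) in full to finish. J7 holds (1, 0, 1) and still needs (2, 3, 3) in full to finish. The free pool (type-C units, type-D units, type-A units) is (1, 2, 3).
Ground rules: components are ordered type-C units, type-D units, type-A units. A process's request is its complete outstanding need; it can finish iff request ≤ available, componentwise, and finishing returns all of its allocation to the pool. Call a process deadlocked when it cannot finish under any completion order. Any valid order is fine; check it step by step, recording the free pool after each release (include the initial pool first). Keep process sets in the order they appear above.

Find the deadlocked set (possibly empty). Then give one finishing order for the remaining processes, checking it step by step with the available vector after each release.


Deadlocked: J8, J2 and J7.
Key observation: after J5, J9 complete, (1, 5, 5) is the best the pool ever gets, yet each leftover process wants more type-C units.
The rest can finish in the order J5, J9. Walking it through:
  pool = (1, 2, 3)
  J5 needs (0, 2, 0) <= (1, 2, 3) -> finishes; pool += (0, 1, 2) = (1, 3, 5)
  J9 needs (1, 1, 4) <= (1, 3, 5) -> finishes; pool += (0, 2, 0) = (1, 5, 5)
None of the blocked processes ever fits:
  J8 still needs (2, 4, 4) but only (1, 5, 5) is free — short on type-C units
  J2 still needs (2, 2, 4) but only (1, 5, 5) is free — short on type-C units
  J7 still needs (2, 3, 3) but only (1, 5, 5) is free — short on type-C units


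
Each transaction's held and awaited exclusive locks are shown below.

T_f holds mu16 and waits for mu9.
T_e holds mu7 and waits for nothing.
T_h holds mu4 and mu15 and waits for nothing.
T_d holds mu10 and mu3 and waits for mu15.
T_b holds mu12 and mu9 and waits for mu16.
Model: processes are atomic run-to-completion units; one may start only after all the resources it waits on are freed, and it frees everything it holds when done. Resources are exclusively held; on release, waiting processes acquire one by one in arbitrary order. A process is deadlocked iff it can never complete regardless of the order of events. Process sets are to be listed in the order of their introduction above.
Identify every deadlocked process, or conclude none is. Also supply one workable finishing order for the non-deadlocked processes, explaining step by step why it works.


Deadlocked set: T_f and T_b.
Key observation: the knot is the closed ring of waits T_f -> T_b -> T_f; no other process is dragged down with it.
The rest can finish in the order T_h, T_e, T_d.
Step-by-step check:
  run T_h (it waits on nothing); releases mu4 and mu15
  run T_e (it waits on nothing); releases mu7
  T_d: everything it awaited (mu15) is free; runs, freeing mu10 and mu3


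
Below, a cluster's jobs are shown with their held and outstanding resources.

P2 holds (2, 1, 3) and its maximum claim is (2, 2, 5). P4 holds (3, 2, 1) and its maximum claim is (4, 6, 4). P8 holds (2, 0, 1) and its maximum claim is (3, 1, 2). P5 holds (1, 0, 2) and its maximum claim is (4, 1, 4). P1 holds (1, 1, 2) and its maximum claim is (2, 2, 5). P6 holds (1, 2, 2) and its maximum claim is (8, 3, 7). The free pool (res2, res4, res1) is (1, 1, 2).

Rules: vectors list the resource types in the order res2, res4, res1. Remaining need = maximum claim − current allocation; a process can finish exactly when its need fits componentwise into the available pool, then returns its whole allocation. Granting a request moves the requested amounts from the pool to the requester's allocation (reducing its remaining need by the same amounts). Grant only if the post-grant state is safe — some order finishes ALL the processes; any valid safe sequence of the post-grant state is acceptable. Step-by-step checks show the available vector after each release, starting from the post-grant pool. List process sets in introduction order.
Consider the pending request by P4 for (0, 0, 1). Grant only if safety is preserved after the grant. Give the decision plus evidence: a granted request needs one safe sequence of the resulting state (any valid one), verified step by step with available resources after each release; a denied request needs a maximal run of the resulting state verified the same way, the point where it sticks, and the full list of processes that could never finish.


GRANT: granting preserves safety; a valid post-grant sequence is P8, P2, P5, P1, P6, P4.
Key observation: the grant leaves (1, 1, 1) free — enough for P8, whose release restarts the cascade.
Check on the post-grant state, step by step:
  pool = (1, 1, 1)
  P8: need (1, 1, 1) fits (1, 1, 1); releases (2, 0, 1), pool now (3, 1, 2)
  P2: need (0, 1, 2) fits (3, 1, 2); releases (2, 1, 3), pool now (5, 2, 5)
  P5: need (3, 1, 2) fits (5, 2, 5); releases (1, 0, 2), pool now (6, 2, 7)
  P1: need (1, 1, 3) fits (6, 2, 7); releases (1, 1, 2), pool now (7, 3, 9)
  P6: need (7, 1, 5) fits (7, 3, 9); releases (1, 2, 2), pool now (8, 5, 11)
  P4: need (1, 4, 2) fits (8, 5, 11); releases (3, 2, 2), pool now (11, 7, 13)


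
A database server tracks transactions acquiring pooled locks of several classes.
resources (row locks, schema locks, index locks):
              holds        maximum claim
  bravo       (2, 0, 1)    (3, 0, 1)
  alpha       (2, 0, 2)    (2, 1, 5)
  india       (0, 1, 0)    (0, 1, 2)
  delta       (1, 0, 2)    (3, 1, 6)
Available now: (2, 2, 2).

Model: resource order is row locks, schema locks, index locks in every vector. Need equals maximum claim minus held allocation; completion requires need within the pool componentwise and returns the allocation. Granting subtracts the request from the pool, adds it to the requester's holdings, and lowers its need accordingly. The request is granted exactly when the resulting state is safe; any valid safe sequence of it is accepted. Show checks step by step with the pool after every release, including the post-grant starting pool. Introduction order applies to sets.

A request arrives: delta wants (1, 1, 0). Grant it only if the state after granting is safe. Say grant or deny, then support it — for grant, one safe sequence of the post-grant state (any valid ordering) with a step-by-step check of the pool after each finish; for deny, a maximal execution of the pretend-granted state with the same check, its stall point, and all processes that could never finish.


GRANT: granting preserves safety; a valid post-grant sequence is bravo, india, alpha, delta.
Key observation: granting shrinks the pool to (1, 1, 2), yet bravo still fits and the chain goes through.
Step-by-step check of the post-grant state:
  pool = (1, 1, 2)
  bravo needs (1, 0, 0) <= (1, 1, 2) -> finishes; pool += (2, 0, 1) = (3, 1, 3)
  india needs (0, 0, 2) <= (3, 1, 3) -> finishes; pool += (0, 1, 0) = (3, 2, 3)
  alpha needs (0, 1, 3) <= (3, 2, 3) -> finishes; pool += (2, 0, 2) = (5, 2, 5)
  delta needs (1, 0, 4) <= (5, 2, 5) -> finishes; pool += (2, 1, 2) = (7, 3, 7)


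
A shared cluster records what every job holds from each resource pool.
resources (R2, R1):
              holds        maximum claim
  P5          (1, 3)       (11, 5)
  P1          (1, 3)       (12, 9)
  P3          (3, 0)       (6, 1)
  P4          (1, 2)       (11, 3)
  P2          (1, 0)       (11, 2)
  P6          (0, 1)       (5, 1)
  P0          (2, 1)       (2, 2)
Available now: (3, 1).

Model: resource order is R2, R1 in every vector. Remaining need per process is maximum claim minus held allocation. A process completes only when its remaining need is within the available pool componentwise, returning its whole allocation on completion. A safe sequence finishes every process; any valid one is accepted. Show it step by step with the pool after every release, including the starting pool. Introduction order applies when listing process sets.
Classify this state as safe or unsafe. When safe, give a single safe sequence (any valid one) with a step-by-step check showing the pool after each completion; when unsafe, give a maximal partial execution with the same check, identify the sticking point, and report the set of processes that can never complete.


The state is UNSAFE.
Key observation: no order helps: past P0, P3, P6, the free pool tops out at (8, 3), below what each blocked process needs in R2.
A maximal execution: P0, P3, P6 — then nothing else fits. Step-by-step check:
  pool = (3, 1)
  P0 needs (0, 1) <= (3, 1) -> finishes; pool += (2, 1) = (5, 2)
  P3 needs (3, 1) <= (5, 2) -> finishes; pool += (3, 0) = (8, 2)
  P6 needs (5, 0) <= (8, 2) -> finishes; pool += (0, 1) = (8, 3)
  P5 still needs (10, 2) but only (8, 3) is free — short on R2
  P1 still needs (11, 6) but only (8, 3) is free — short on R2 and R1
  P4 still needs (10, 1) but only (8, 3) is free — short on R2
  P2 still needs (10, 2) but only (8, 3) is free — short on R2
Permanently blocked: P5, P1, P4 and P2.


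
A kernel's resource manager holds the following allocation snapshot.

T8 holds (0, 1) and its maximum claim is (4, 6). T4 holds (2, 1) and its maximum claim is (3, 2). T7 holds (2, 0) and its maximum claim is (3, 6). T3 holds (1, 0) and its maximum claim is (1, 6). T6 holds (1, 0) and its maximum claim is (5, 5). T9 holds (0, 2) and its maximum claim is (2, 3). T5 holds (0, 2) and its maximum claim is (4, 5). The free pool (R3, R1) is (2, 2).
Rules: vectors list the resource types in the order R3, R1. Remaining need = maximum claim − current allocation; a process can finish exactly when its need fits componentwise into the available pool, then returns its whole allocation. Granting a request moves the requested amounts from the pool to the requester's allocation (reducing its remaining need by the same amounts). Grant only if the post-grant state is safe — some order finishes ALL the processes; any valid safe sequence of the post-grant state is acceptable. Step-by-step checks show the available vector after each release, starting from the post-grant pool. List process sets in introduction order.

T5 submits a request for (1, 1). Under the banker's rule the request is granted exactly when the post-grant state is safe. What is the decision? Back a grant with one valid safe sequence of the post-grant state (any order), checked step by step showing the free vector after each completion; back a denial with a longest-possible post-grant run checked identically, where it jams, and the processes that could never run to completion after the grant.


GRANT: granting preserves safety; a valid post-grant sequence is T4, T5, T9, T8, T7, T3, T6.
Key observation: with (1, 1) left after the transfer, T4 can run at once — the state stays safe.
Check on the post-grant state, step by step:
  pool = (1, 1)
  T4 needs (1, 1) <= (1, 1) -> finishes; pool += (2, 1) = (3, 2)
  T5 needs (3, 2) <= (3, 2) -> finishes; pool += (1, 3) = (4, 5)
  T9 needs (2, 1) <= (4, 5) -> finishes; pool += (0, 2) = (4, 7)
  T8 needs (4, 5) <= (4, 7) -> finishes; pool += (0, 1) = (4, 8)
  T7 needs (1, 6) <= (4, 8) -> finishes; pool += (2, 0) = (6, 8)
  T3 needs (0, 6) <= (6, 8) -> finishes; pool += (1, 0) = (7, 8)
  T6 needs (4, 5) <= (7, 8) -> finishes; pool += (1, 0) = (8, 8)


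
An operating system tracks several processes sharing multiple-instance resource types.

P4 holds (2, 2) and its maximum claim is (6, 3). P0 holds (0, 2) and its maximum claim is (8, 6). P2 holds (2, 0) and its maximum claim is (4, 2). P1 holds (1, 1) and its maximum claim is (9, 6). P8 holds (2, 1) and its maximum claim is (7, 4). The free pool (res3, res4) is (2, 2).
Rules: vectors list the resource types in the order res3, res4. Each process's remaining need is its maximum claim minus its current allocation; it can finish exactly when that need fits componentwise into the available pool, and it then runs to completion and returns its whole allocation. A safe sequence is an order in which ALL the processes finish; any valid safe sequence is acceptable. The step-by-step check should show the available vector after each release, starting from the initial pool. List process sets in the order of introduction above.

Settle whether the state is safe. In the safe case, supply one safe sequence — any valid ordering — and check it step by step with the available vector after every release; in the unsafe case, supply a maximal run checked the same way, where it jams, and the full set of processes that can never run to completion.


SAFE, for example via the order P2, P4, P8, P1, P0.
Key observation: P2 is the earliest step where a requested resource binds exactly: need (2, 2), pool (2, 2) at its turn.
Check, step by step:
  pool = (2, 2)
  P2 needs (2, 2) <= (2, 2) -> finishes; pool += (2, 0) = (4, 2)
  P4 needs (4, 1) <= (4, 2) -> finishes; pool += (2, 2) = (6, 4)
  P8 needs (5, 3) <= (6, 4) -> finishes; pool += (2, 1) = (8, 5)
  P1 needs (8, 5) <= (8, 5) -> finishes; pool += (1, 1) = (9, 6)
  P0 needs (8, 4) <= (9, 6) -> finishes; pool += (0, 2) = (9, 8)


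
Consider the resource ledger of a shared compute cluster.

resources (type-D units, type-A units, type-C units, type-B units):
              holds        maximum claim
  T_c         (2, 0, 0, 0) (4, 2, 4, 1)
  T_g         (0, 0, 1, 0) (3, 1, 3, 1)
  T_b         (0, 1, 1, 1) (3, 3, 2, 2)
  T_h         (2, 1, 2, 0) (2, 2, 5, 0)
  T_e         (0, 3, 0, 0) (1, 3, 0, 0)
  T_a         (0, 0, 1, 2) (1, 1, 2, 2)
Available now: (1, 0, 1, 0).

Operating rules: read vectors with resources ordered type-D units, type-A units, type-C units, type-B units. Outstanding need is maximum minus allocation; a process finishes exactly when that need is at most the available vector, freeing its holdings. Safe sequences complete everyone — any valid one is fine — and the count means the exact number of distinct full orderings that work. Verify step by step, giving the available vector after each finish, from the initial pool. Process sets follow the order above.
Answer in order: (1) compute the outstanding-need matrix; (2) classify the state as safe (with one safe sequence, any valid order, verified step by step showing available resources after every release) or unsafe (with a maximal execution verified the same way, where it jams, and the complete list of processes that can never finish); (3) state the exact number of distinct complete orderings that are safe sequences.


(1) Outstanding need per process (order type-D units, type-A units, type-C units, type-B units):
  T_c: (2, 2, 4, 1)
  T_g: (3, 1, 2, 1)
  T_b: (3, 2, 1, 1)
  T_h: (0, 1, 3, 0)
  T_e: (1, 0, 0, 0)
  T_a: (1, 1, 1, 0)
(2) The state is UNSAFE.
Key observation: after T_e, T_a the pool peaks at (1, 3, 2, 2), and each blocked process is short somewhere: T_c on type-D units, type-C units; T_g on type-D units; T_b on type-D units; T_h on type-C units.
The run T_e, T_a cannot be extended any further. Check, step by step:
  pool = (1, 0, 1, 0)
  T_e: need (1, 0, 0, 0) fits (1, 0, 1, 0); releases (0, 3, 0, 0), pool now (1, 3, 1, 0)
  T_a: need (1, 1, 1, 0) fits (1, 3, 1, 0); releases (0, 0, 1, 2), pool now (1, 3, 2, 2)
  T_c cannot run: need (2, 2, 4, 1) vs free (1, 3, 2, 2) (insufficient type-D units and type-C units)
  T_g cannot run: need (3, 1, 2, 1) vs free (1, 3, 2, 2) (insufficient type-D units)
  T_b cannot run: need (3, 2, 1, 1) vs free (1, 3, 2, 2) (insufficient type-D units)
  T_h cannot run: need (0, 1, 3, 0) vs free (1, 3, 2, 2) (insufficient type-C units)
Permanently blocked: T_c, T_g, T_b and T_h.
(3) The exact count: 0 of the possible complete orderings are safe sequences.
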